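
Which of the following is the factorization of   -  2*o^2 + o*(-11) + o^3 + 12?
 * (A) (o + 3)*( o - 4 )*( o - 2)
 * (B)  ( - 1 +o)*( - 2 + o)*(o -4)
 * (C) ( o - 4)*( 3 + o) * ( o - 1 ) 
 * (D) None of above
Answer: C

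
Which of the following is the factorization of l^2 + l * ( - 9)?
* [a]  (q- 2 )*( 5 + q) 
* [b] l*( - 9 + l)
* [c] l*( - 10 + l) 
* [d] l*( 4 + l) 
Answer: b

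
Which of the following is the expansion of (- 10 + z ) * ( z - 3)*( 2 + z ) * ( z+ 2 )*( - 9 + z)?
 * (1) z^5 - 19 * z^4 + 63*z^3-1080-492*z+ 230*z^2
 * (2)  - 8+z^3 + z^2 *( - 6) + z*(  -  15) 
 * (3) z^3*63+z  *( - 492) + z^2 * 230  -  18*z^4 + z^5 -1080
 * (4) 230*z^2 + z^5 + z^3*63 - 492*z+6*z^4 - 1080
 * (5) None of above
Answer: 3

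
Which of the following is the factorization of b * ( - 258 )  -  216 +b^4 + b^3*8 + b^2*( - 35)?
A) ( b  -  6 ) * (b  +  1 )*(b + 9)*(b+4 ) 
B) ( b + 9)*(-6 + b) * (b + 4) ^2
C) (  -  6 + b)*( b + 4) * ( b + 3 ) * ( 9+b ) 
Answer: A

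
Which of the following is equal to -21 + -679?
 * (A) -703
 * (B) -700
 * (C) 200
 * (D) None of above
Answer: B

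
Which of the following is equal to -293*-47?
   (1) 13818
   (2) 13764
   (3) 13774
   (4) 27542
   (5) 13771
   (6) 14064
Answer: 5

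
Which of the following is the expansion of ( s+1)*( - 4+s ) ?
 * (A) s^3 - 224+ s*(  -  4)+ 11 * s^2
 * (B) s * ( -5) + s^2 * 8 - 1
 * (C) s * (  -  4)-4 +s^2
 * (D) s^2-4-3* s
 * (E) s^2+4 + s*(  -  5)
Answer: D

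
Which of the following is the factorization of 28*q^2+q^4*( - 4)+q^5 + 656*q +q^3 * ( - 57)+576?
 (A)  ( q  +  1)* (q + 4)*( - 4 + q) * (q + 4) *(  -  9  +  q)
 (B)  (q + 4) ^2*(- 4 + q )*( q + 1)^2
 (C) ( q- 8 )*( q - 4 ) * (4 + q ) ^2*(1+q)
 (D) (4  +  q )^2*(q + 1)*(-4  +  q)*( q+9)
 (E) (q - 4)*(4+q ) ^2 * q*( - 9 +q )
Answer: A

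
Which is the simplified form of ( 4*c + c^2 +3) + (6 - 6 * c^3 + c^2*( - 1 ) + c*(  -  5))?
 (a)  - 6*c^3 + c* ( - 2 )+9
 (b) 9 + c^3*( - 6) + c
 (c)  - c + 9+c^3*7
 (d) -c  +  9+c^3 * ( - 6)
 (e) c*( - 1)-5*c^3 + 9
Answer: d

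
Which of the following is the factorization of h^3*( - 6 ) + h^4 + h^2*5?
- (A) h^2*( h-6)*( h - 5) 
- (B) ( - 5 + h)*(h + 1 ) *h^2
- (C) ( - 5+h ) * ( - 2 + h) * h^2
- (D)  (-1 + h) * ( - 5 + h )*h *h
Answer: D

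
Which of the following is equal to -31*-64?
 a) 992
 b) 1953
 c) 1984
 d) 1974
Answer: c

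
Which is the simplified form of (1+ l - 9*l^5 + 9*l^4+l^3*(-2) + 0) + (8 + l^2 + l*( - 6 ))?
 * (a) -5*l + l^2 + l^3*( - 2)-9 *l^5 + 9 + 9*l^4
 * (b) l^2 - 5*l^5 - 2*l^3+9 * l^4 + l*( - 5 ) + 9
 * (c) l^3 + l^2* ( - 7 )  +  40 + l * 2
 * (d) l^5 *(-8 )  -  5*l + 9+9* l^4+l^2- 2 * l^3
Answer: a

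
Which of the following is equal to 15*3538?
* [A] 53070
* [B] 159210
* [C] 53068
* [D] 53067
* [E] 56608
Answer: A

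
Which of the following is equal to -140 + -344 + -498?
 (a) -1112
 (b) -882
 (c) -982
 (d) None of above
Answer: c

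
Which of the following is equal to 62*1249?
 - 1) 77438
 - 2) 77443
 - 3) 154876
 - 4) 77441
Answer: 1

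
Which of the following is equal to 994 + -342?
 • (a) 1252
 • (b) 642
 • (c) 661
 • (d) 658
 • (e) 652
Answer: e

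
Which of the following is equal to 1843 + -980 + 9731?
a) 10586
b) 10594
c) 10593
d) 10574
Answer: b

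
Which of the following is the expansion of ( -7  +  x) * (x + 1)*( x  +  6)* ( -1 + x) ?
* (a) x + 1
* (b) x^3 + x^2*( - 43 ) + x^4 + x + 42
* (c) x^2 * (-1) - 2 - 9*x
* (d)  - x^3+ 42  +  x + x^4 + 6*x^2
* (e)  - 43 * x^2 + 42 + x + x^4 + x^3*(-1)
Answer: e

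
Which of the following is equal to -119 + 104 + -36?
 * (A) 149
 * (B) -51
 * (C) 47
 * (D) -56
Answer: B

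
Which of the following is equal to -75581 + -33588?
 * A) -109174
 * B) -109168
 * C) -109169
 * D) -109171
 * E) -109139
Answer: C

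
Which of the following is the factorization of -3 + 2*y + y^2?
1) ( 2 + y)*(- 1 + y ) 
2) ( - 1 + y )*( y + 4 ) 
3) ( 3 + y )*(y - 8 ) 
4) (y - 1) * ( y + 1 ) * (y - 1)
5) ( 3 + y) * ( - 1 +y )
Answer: 5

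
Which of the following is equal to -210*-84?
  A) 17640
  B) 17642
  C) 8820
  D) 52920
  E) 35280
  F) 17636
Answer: A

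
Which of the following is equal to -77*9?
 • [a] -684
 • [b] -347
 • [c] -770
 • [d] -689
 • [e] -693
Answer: e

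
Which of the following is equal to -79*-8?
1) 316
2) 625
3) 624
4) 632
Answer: 4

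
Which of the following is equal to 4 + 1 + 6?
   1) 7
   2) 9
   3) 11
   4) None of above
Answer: 3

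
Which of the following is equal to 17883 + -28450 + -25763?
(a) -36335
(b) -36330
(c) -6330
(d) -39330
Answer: b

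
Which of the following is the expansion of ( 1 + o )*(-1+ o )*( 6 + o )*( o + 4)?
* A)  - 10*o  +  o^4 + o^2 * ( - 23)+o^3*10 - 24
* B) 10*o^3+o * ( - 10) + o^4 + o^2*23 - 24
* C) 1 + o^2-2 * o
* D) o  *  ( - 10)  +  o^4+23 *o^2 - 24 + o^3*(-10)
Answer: B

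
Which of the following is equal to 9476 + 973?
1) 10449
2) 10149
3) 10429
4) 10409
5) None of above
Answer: 1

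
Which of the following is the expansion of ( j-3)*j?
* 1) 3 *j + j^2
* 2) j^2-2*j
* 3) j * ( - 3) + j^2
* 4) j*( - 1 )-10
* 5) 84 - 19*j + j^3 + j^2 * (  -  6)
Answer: 3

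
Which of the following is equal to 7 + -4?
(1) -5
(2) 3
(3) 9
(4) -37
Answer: 2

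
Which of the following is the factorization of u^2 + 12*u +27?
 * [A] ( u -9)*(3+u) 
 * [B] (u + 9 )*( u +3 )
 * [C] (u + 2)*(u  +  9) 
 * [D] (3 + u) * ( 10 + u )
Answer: B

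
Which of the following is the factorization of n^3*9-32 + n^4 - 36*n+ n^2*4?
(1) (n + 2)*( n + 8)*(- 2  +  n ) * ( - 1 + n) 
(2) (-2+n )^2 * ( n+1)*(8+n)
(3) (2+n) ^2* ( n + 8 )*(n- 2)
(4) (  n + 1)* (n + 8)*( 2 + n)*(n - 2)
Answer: 4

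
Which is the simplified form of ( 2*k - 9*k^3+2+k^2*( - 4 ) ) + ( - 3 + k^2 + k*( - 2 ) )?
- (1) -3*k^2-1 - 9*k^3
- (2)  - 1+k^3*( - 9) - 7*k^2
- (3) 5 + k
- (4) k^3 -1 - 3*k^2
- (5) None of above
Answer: 1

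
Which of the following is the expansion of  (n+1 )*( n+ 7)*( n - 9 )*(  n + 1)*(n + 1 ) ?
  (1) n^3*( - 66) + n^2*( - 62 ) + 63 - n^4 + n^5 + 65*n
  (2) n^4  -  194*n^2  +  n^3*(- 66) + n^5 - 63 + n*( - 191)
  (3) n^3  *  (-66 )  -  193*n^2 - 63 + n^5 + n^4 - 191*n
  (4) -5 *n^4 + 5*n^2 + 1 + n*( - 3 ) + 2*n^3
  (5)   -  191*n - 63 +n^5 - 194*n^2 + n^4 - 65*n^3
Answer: 2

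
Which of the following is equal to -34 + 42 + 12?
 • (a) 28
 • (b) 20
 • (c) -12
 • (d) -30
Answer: b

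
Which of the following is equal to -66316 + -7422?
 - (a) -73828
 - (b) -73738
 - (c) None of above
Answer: b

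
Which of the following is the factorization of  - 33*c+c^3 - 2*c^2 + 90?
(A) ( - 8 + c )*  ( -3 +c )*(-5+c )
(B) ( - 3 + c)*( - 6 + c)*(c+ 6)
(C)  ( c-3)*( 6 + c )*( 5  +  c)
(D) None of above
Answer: D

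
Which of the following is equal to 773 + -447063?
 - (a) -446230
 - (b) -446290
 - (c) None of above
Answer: b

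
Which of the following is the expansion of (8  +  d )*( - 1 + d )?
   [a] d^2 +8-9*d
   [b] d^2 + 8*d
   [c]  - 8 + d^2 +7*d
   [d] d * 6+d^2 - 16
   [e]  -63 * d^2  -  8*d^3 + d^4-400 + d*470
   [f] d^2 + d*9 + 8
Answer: c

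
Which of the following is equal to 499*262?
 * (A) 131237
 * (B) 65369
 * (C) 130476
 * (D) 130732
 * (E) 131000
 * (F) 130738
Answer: F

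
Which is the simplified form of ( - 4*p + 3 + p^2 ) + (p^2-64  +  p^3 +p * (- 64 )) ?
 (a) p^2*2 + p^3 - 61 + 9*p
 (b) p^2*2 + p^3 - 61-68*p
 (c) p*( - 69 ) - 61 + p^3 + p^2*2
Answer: b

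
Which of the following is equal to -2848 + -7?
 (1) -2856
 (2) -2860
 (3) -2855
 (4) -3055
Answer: 3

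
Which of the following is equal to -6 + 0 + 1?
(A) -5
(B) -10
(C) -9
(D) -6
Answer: A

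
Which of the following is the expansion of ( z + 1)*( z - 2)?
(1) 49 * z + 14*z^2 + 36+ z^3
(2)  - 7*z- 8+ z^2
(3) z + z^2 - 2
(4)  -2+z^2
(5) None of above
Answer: 5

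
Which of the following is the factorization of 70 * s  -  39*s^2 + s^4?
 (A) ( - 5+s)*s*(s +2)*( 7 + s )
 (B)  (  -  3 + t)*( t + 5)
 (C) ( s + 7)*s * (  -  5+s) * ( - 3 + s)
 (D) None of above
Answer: D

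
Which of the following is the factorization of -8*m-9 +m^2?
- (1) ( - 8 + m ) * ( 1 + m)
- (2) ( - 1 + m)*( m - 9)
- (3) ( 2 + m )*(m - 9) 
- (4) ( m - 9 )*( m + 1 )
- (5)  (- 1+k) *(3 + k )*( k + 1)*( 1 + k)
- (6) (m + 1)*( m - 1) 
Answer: 4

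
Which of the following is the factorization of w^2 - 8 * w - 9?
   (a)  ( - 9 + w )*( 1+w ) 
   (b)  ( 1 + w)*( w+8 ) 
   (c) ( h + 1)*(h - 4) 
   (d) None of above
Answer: a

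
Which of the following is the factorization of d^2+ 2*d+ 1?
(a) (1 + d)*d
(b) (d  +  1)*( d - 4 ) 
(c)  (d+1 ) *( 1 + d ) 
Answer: c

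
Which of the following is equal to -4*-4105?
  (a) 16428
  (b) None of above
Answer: b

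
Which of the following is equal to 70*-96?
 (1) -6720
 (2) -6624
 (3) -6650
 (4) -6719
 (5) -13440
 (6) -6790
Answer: 1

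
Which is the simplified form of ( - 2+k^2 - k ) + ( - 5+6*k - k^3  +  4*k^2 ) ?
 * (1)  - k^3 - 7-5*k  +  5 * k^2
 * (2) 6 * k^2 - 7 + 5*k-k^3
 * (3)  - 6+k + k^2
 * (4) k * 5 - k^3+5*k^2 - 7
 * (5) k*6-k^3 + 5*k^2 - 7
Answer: 4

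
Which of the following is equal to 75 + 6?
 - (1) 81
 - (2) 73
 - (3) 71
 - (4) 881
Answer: 1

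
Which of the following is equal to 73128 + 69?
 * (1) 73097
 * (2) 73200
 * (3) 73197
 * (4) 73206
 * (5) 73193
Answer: 3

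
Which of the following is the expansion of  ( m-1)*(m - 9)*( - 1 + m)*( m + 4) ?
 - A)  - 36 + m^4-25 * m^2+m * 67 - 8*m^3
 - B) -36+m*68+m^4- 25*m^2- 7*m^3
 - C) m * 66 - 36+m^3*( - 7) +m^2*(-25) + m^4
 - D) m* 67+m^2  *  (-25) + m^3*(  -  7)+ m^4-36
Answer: D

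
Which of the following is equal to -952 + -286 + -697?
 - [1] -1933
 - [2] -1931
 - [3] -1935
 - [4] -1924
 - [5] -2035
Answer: 3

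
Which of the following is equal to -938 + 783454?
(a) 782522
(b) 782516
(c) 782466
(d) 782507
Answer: b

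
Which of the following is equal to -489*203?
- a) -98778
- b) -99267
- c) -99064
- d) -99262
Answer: b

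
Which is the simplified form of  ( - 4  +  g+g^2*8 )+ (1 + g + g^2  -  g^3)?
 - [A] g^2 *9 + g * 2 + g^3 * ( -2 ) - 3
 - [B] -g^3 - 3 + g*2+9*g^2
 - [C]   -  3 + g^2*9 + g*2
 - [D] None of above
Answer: B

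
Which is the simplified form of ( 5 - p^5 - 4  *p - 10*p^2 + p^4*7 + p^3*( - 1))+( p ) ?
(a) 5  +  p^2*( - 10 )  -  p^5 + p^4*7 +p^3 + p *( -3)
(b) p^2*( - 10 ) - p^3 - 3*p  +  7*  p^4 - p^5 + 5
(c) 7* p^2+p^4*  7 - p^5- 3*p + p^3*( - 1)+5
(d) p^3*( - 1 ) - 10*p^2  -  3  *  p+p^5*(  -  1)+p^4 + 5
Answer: b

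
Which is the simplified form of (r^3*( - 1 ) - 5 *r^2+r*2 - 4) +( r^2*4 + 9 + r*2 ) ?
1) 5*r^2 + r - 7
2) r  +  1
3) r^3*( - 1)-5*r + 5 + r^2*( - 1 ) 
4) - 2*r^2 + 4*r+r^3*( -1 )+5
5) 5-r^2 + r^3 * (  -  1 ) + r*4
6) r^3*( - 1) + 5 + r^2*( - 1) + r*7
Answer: 5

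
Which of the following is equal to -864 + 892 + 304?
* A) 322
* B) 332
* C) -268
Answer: B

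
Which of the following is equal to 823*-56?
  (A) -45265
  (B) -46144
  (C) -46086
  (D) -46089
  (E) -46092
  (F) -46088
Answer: F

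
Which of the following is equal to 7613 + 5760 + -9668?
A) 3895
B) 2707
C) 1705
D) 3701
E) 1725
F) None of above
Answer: F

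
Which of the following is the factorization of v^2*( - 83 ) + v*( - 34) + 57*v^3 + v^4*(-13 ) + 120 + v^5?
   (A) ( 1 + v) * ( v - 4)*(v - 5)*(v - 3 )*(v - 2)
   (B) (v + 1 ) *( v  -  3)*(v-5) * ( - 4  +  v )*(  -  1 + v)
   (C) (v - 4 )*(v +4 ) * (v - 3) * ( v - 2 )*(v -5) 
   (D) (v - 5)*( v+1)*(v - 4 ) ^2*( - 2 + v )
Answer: A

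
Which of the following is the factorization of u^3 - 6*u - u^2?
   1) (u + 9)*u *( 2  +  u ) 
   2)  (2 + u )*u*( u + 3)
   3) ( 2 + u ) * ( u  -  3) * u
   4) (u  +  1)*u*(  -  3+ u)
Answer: 3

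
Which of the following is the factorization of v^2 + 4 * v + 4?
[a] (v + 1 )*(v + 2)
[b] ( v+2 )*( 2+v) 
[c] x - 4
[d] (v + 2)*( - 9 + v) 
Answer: b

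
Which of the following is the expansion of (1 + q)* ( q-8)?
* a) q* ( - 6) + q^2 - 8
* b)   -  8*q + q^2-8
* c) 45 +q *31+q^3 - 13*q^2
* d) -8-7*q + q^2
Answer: d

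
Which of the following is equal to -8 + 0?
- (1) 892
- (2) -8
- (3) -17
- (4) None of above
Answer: 2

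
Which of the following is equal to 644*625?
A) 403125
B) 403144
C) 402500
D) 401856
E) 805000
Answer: C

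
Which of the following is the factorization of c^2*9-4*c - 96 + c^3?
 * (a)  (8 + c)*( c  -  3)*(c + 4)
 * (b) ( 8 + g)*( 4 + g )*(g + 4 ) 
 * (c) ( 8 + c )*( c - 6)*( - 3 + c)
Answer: a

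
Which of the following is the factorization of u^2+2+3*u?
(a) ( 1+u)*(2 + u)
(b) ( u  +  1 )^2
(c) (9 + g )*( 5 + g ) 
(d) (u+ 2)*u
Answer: a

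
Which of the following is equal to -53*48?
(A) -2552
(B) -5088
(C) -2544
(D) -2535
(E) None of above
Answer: C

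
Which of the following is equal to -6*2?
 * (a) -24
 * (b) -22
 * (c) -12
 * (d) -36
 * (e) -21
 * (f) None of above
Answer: c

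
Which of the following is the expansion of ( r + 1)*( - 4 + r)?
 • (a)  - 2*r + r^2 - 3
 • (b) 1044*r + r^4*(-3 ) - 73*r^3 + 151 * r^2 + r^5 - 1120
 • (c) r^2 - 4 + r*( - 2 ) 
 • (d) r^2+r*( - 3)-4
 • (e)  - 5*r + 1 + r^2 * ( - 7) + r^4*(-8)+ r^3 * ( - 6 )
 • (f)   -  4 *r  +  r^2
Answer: d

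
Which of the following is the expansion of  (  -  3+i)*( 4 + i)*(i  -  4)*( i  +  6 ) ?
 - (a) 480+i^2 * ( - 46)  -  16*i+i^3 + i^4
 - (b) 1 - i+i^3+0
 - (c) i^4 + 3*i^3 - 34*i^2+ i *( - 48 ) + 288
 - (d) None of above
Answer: c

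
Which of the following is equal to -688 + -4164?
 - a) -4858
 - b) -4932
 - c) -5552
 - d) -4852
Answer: d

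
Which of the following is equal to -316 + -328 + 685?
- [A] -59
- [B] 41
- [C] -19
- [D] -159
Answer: B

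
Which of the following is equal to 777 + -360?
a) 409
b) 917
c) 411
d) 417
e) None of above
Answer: d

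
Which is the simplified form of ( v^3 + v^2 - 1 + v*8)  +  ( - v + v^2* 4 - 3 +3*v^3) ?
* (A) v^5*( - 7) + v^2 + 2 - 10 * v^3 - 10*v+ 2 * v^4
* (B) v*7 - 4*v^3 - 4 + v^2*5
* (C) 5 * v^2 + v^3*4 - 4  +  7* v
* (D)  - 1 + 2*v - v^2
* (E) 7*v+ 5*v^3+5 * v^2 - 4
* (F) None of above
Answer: C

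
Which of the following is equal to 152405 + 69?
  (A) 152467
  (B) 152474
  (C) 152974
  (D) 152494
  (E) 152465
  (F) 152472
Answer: B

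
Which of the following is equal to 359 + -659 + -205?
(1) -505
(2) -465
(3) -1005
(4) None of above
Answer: 1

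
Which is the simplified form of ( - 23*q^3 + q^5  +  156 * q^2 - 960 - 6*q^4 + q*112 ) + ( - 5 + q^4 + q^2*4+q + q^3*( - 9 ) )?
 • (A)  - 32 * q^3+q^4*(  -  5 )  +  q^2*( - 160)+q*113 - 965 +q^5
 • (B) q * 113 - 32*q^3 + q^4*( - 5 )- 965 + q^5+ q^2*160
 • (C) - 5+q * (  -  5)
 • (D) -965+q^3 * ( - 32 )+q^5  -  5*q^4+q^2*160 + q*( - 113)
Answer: B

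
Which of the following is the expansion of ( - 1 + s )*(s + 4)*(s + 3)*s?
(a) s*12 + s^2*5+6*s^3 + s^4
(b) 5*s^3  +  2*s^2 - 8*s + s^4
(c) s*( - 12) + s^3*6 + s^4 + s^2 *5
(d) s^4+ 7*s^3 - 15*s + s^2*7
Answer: c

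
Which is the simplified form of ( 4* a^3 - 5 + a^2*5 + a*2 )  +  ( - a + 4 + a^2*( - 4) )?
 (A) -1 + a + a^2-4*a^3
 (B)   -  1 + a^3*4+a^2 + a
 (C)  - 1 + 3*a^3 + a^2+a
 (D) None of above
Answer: B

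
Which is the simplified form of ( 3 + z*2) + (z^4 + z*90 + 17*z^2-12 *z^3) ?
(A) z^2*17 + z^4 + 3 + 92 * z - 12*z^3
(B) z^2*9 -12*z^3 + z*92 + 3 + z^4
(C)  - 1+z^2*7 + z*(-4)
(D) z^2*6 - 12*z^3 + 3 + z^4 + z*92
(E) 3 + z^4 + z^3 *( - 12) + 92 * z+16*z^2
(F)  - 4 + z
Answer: A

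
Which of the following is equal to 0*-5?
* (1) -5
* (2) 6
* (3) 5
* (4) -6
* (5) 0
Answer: 5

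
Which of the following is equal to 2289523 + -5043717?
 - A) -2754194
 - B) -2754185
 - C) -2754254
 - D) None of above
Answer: A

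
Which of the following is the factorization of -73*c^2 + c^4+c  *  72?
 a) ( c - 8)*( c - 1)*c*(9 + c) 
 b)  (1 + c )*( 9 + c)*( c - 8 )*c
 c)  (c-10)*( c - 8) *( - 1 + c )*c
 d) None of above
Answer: a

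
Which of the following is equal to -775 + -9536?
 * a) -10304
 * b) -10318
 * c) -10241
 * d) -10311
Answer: d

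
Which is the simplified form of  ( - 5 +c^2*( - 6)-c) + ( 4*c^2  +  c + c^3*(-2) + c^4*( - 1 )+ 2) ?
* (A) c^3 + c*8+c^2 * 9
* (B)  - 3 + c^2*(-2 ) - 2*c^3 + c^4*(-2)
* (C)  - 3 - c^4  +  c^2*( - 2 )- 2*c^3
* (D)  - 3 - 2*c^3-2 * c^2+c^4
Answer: C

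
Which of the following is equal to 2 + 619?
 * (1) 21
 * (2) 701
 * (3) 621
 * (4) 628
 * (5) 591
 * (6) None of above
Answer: 3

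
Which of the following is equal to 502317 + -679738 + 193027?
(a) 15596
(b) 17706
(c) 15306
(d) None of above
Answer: d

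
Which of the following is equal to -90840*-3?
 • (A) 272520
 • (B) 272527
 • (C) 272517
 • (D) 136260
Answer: A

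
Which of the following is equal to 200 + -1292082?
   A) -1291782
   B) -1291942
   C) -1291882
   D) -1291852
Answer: C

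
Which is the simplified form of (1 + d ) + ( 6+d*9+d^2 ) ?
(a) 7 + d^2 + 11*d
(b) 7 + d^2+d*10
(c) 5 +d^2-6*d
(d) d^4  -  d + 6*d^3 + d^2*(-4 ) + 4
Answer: b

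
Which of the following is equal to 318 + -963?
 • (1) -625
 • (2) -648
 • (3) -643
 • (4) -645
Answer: 4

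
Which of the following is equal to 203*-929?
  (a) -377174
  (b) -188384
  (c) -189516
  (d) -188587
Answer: d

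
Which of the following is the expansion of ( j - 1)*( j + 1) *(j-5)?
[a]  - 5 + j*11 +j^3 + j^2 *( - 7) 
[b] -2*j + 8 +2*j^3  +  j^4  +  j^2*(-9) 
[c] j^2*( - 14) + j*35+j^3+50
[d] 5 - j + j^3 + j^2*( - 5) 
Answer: d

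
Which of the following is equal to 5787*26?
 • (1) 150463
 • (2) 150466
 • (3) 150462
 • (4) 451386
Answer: 3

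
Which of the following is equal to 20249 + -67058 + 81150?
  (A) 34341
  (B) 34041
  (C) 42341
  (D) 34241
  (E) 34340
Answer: A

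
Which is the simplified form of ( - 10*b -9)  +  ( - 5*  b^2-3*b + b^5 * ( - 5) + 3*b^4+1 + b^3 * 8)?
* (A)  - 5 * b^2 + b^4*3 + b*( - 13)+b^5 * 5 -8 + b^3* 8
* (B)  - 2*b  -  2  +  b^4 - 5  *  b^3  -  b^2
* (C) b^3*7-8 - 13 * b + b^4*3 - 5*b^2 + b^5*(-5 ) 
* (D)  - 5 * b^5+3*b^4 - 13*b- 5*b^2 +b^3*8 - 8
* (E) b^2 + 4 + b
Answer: D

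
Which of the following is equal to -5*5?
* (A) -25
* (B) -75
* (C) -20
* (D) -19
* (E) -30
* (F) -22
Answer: A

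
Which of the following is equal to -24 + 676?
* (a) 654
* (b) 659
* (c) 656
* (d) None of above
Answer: d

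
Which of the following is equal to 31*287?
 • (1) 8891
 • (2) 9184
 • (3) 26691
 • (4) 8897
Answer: 4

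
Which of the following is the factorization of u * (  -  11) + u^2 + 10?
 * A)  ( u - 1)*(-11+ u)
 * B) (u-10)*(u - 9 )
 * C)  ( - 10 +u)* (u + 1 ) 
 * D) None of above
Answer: D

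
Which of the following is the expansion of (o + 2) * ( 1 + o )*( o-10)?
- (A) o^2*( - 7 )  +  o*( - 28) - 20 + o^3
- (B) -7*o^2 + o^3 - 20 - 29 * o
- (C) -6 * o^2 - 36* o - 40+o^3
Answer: A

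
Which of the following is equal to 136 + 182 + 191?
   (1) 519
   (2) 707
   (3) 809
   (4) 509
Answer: 4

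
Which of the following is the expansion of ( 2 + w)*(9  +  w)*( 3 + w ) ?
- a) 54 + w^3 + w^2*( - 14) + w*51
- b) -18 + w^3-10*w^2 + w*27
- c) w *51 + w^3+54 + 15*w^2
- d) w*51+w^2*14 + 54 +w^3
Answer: d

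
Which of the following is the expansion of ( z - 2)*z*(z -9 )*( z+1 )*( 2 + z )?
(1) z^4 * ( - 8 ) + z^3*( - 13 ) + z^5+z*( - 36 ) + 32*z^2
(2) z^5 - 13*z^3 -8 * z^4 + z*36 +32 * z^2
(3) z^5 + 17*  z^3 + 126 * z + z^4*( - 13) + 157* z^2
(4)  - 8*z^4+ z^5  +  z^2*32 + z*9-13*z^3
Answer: 2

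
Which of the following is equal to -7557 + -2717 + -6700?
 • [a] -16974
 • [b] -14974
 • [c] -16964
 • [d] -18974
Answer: a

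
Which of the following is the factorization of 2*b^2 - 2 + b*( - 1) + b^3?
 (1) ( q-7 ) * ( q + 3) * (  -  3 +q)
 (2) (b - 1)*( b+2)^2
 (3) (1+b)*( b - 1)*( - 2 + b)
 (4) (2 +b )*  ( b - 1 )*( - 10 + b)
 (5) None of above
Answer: 5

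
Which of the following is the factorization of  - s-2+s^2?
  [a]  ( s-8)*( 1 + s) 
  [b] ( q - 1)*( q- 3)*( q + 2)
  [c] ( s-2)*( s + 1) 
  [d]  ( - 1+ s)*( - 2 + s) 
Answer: c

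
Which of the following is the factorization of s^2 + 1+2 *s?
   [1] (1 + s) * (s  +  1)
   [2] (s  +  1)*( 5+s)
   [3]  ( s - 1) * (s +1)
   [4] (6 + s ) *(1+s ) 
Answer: 1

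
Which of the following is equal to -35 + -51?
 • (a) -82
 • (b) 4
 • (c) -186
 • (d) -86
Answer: d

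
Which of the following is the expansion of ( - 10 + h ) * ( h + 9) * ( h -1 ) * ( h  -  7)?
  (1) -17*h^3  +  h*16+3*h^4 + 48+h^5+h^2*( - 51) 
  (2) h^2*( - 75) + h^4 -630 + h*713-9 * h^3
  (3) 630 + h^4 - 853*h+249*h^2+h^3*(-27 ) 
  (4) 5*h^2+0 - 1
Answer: 2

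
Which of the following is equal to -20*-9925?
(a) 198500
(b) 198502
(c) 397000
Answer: a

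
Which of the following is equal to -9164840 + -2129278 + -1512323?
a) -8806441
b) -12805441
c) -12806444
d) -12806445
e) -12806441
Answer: e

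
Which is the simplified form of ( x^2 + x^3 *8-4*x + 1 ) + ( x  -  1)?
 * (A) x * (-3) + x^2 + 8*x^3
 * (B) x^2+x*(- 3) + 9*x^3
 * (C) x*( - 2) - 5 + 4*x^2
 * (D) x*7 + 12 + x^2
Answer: A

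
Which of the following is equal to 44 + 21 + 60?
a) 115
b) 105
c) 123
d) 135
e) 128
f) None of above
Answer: f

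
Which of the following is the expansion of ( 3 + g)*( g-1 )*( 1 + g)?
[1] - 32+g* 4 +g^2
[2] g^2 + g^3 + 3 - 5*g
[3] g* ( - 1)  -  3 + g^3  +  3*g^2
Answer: 3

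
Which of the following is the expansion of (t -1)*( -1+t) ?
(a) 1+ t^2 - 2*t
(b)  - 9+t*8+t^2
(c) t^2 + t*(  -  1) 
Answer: a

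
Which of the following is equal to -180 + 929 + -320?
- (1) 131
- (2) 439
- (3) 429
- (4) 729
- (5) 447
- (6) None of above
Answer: 3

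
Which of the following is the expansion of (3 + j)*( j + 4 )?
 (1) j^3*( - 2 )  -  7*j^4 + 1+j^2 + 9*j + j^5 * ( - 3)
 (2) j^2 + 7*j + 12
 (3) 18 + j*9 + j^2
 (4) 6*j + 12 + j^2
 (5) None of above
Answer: 2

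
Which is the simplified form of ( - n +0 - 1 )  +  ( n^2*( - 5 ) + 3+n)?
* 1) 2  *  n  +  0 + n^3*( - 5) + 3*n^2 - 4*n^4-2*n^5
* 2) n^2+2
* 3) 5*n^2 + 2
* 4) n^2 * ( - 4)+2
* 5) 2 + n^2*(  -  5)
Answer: 5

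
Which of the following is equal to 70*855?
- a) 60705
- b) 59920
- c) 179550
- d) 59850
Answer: d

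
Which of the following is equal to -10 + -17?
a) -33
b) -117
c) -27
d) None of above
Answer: c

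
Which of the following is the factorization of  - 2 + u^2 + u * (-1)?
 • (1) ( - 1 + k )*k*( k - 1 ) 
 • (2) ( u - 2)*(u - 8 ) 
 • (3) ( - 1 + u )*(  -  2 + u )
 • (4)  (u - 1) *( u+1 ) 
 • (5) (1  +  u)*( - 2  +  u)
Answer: 5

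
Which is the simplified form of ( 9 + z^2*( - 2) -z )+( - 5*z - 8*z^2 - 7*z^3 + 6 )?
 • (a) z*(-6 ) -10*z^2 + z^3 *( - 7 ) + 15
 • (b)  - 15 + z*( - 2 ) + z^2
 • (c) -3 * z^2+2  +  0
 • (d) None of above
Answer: a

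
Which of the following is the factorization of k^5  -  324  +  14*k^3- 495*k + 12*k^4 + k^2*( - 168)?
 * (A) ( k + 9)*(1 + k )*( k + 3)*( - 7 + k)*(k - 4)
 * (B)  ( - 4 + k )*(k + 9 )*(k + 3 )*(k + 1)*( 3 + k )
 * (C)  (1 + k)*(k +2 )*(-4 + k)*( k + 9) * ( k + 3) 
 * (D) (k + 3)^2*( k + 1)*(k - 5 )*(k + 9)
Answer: B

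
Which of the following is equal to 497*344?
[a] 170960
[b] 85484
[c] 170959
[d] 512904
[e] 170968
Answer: e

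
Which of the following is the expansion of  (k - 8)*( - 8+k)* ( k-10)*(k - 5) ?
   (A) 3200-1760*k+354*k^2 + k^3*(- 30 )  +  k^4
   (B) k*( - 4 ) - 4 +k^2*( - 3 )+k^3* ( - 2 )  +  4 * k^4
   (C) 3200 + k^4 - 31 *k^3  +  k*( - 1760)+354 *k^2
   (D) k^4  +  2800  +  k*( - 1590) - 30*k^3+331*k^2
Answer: C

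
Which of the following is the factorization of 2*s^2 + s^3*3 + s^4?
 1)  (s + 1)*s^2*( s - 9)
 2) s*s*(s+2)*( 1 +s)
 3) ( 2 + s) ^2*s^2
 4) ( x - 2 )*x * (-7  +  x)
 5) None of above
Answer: 2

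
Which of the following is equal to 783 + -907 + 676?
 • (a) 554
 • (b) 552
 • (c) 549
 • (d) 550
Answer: b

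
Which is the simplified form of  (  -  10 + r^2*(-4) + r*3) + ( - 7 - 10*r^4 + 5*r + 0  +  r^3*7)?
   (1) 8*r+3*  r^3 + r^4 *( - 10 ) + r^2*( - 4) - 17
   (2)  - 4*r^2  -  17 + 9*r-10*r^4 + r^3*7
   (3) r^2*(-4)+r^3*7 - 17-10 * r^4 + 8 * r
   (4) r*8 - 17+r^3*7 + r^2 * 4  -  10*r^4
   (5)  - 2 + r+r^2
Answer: 3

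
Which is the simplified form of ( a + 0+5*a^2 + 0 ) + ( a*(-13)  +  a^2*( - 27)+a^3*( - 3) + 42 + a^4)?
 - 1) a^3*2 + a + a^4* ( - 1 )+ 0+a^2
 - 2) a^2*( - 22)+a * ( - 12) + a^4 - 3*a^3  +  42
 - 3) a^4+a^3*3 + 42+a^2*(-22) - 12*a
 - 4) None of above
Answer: 2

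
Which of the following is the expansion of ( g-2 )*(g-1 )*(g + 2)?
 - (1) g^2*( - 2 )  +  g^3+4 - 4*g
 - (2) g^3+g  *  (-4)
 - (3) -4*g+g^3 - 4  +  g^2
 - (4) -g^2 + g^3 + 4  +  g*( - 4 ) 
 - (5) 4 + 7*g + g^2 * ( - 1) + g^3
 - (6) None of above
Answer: 4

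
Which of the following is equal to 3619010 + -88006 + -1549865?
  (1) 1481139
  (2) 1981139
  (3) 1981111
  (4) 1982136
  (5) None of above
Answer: 2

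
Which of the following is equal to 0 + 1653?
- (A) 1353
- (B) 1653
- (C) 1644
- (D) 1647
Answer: B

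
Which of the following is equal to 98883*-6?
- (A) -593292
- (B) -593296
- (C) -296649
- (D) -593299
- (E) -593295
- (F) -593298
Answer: F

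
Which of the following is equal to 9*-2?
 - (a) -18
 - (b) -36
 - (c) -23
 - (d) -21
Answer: a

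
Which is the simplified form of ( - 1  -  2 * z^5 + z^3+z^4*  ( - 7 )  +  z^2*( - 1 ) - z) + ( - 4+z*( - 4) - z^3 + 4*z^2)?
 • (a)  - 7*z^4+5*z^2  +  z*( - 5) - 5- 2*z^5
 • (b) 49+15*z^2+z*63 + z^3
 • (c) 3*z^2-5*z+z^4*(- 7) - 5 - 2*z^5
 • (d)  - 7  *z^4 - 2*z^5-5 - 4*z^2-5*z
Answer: c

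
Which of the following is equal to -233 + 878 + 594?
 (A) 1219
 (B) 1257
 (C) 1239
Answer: C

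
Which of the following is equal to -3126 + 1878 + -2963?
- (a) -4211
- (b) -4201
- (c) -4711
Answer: a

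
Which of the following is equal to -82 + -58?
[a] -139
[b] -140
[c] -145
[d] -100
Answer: b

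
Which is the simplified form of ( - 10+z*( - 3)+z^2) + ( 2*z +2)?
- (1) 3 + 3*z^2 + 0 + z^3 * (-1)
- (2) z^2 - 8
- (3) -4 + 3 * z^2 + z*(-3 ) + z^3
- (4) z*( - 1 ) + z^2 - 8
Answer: 4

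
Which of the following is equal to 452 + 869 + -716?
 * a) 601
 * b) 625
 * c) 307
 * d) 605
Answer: d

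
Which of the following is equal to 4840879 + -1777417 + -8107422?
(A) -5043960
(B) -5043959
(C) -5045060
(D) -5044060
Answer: A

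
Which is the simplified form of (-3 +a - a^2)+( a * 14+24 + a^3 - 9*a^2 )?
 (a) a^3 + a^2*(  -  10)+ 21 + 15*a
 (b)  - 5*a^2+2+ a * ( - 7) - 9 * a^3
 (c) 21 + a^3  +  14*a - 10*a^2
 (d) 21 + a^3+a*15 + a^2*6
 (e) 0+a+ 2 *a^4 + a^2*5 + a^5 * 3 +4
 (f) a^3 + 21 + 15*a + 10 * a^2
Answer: a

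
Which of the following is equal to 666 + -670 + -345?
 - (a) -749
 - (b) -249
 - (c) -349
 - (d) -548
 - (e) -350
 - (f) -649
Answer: c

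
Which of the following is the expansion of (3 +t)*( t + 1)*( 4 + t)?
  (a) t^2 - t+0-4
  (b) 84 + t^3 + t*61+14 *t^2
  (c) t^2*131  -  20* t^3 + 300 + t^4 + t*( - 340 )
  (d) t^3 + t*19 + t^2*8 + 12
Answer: d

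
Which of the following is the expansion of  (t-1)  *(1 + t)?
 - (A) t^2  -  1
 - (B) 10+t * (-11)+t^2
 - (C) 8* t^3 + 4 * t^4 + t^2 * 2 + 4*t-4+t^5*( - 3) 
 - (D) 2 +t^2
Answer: A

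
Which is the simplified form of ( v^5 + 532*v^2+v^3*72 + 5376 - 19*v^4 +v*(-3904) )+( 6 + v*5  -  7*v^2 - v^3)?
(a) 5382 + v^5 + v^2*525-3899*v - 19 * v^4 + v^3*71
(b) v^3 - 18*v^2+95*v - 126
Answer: a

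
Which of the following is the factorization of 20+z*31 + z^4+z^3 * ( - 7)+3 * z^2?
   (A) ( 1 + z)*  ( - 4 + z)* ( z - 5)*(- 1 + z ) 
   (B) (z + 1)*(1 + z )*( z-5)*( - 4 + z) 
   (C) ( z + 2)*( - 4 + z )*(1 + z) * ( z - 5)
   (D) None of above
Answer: B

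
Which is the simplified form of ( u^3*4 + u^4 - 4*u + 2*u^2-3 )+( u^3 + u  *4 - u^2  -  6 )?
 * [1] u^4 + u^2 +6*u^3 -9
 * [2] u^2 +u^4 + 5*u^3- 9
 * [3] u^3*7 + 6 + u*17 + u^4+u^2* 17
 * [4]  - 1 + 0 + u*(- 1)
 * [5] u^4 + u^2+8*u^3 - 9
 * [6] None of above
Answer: 2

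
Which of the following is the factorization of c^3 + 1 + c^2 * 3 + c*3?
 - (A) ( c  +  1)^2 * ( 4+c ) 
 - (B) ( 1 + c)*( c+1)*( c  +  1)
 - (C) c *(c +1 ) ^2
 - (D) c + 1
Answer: B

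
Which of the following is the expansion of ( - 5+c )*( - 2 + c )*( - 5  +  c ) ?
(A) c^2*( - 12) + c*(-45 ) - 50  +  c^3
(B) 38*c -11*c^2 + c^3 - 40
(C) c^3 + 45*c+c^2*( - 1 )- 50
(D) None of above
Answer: D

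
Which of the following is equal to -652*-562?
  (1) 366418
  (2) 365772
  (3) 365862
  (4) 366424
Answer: 4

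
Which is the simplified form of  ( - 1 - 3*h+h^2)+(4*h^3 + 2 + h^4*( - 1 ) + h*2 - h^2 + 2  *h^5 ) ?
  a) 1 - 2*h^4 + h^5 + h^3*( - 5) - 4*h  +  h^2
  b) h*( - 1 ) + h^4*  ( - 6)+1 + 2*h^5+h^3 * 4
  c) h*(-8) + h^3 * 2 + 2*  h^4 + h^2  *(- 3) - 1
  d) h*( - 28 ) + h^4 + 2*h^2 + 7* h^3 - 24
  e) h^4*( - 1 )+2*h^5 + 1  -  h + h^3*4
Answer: e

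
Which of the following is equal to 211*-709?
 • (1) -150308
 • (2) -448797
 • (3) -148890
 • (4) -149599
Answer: 4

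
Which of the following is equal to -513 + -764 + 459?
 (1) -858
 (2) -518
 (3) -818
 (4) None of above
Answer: 3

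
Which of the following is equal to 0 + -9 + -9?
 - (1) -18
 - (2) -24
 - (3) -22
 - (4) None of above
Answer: 1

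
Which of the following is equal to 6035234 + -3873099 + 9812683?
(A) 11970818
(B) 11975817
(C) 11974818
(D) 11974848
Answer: C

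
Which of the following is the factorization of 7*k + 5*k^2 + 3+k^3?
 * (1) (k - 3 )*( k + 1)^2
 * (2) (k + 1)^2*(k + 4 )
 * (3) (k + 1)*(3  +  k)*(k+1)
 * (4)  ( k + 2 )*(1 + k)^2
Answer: 3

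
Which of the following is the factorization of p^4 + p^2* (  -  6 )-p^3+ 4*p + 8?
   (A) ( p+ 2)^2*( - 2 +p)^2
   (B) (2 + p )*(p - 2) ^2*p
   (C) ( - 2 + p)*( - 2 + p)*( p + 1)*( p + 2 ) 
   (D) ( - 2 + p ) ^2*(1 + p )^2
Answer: C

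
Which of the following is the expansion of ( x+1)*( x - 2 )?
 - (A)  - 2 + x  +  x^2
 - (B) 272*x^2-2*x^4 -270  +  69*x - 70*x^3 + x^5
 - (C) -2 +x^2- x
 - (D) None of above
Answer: C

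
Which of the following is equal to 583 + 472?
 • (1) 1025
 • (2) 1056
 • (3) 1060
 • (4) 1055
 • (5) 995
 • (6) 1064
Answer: 4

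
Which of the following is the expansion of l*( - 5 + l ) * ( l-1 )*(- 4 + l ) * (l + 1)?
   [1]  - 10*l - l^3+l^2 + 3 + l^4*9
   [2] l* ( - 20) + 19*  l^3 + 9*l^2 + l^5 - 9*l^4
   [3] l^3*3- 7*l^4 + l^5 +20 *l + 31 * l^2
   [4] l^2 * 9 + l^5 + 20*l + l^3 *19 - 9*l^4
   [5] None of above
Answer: 2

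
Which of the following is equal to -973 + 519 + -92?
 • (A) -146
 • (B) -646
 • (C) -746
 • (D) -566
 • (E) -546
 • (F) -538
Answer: E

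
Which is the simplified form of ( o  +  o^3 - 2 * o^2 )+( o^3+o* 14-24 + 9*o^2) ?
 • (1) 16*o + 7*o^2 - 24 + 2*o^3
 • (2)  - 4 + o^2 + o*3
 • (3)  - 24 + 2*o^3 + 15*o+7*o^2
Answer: 3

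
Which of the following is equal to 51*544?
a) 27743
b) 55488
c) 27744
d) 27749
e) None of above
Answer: c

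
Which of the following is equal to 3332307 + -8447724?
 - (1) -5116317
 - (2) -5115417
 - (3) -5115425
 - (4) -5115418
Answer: 2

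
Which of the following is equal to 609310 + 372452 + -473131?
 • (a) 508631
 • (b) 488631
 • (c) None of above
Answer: a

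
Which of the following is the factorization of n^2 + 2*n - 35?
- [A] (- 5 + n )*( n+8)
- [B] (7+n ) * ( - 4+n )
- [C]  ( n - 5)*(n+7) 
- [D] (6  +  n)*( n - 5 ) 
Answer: C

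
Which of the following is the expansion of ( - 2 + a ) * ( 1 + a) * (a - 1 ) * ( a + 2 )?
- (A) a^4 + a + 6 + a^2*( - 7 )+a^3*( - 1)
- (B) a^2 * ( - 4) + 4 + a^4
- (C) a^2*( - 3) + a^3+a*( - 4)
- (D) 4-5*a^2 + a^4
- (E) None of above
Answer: D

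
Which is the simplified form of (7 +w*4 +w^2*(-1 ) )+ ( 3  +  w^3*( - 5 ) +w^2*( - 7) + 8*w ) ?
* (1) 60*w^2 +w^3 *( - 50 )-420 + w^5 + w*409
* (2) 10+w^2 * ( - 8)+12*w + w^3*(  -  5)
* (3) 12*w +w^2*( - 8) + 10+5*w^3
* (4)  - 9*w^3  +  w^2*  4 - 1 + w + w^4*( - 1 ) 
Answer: 2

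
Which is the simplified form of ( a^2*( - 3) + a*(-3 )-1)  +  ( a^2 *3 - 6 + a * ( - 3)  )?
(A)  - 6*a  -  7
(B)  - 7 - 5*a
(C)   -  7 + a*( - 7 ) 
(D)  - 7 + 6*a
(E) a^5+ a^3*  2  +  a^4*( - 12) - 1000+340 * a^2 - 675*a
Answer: A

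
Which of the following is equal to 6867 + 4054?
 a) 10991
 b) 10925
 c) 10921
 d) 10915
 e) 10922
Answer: c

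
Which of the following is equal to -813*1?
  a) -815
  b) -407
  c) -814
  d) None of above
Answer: d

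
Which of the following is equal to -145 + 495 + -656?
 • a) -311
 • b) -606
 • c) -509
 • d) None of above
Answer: d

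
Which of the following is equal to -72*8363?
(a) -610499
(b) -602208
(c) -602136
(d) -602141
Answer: c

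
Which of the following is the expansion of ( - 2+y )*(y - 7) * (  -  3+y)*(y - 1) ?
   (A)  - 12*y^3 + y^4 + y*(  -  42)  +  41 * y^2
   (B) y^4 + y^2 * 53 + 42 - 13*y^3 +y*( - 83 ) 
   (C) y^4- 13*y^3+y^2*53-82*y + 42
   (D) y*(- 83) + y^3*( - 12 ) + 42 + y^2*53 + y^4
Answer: B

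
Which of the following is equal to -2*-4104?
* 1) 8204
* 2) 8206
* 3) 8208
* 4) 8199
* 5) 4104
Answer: 3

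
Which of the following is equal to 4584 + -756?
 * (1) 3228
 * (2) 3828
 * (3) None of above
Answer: 2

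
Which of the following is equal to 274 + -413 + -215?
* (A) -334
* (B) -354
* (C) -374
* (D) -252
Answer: B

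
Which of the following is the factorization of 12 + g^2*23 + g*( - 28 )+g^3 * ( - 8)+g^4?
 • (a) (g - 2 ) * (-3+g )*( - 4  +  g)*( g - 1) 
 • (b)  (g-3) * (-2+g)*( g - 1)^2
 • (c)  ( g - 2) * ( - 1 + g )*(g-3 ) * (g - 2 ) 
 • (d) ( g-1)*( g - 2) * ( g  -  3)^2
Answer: c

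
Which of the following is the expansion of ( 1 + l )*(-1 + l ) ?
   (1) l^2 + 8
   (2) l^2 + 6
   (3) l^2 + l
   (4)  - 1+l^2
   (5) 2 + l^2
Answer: 4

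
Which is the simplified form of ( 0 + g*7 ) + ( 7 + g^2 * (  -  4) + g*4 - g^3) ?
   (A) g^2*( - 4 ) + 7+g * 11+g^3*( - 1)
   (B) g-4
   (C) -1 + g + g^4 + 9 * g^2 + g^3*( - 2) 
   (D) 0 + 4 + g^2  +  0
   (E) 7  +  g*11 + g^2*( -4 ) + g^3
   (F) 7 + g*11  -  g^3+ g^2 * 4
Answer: A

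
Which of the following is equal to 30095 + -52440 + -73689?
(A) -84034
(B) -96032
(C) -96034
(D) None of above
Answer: C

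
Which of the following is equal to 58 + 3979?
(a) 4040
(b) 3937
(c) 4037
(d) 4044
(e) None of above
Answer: c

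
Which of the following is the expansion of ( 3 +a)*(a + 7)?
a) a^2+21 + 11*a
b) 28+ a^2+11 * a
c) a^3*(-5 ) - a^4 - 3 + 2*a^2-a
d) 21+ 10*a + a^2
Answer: d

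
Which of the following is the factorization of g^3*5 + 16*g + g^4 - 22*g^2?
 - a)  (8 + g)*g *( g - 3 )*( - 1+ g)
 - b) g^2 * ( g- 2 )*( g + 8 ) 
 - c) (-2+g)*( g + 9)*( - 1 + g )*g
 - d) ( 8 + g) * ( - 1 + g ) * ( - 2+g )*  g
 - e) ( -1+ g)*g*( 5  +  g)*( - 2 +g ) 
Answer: d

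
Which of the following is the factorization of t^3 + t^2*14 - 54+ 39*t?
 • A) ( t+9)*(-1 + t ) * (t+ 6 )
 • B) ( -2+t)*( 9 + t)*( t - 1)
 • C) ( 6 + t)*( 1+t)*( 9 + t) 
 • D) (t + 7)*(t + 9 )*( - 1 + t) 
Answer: A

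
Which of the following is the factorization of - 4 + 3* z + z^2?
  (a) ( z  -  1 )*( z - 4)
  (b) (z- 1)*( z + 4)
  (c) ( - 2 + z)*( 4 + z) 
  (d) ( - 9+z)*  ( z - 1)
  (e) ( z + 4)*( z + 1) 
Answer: b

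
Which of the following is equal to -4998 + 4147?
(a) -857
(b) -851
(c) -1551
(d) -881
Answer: b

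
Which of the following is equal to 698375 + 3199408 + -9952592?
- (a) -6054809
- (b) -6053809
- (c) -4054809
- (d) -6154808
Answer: a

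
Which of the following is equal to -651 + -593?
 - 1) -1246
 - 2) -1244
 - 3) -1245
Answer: 2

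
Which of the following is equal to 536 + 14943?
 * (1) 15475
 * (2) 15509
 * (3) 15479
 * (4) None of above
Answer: 3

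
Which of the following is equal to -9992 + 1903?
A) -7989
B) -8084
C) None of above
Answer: C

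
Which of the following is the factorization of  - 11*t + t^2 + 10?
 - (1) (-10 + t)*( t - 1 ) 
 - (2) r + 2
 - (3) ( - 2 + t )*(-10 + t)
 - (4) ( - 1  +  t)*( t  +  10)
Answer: 1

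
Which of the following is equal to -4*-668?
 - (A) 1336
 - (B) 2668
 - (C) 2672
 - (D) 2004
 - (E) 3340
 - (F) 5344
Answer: C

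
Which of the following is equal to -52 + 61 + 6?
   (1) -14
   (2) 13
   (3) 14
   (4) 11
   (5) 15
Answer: 5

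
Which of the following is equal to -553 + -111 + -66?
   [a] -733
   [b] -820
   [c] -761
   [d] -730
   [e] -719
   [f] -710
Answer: d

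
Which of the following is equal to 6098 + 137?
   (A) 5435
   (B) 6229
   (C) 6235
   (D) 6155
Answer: C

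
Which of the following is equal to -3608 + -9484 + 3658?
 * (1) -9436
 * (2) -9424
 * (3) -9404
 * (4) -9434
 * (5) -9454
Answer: 4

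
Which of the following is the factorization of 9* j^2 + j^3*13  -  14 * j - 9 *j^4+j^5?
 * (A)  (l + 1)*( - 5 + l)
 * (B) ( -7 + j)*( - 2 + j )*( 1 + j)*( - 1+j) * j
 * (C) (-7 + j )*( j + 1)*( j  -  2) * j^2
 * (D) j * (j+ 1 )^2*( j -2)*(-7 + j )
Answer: B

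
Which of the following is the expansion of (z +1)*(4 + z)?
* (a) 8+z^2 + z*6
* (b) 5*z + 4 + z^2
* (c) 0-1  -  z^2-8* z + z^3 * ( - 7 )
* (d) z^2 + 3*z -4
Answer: b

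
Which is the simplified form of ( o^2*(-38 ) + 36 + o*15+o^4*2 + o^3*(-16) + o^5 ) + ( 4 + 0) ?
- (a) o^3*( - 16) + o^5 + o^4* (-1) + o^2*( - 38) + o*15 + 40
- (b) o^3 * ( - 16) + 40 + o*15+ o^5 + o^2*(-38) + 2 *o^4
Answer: b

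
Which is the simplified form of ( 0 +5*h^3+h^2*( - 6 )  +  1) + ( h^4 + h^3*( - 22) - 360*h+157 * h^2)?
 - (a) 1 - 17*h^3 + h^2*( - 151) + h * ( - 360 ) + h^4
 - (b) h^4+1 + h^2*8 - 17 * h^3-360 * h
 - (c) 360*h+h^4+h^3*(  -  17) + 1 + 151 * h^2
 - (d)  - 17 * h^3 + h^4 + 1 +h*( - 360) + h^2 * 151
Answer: d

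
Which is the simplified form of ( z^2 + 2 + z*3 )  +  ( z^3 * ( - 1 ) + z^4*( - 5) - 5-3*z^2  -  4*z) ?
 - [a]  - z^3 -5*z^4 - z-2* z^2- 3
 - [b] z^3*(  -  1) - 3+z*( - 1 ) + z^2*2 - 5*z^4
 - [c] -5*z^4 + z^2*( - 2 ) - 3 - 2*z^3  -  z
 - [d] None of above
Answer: a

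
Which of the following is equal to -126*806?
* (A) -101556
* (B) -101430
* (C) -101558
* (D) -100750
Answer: A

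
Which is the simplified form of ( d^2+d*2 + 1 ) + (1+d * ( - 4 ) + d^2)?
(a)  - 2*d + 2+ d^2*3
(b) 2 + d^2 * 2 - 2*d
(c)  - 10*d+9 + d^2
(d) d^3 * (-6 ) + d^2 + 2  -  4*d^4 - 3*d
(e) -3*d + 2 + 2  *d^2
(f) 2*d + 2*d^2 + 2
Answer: b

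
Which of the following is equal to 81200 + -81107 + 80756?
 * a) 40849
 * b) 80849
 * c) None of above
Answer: b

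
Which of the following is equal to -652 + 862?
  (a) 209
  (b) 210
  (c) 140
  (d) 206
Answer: b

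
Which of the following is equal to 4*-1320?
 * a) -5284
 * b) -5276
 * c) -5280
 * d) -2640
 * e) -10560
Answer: c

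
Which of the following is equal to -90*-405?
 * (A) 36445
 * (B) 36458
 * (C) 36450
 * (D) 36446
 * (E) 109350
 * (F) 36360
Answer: C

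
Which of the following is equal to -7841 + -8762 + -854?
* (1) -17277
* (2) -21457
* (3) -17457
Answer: 3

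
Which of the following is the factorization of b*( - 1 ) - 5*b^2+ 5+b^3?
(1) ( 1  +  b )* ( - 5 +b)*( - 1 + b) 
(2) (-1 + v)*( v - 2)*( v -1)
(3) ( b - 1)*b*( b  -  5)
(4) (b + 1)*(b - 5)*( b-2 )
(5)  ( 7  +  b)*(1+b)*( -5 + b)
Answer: 1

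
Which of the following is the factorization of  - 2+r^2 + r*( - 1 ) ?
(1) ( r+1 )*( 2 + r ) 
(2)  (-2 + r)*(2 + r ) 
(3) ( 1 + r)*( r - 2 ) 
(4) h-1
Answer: 3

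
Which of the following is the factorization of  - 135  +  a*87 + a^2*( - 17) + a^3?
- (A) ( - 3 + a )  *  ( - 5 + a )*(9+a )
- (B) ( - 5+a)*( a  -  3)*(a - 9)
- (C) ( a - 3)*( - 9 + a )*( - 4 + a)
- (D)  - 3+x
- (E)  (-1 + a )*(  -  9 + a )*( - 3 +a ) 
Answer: B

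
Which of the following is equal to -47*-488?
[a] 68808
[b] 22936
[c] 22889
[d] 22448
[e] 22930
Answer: b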